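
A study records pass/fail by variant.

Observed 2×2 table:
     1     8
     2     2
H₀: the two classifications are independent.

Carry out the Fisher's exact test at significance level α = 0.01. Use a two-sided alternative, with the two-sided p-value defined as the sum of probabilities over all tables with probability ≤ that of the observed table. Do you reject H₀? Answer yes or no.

Margins: r₁=9, r₂=4, c₁=3, c₂=10, n=13
p_obs = C(9,1)·C(4,2)/C(13,3); sum pmf over tables with pmf ≤ p_obs
p-value (two-sided) = 0.20280
At α=0.01: p ≥ α → fail to reject H₀

reject H₀: no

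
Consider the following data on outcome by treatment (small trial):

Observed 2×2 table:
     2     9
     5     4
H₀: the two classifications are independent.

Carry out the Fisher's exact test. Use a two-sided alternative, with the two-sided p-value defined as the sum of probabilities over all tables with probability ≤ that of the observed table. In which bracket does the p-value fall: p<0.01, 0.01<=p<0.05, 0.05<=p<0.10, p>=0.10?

Margins: r₁=11, r₂=9, c₁=7, c₂=13, n=20
p_obs = C(11,2)·C(9,5)/C(20,7); sum pmf over tables with pmf ≤ p_obs
p-value (two-sided) = 0.15967
→ bracket: p>=0.10

p-value bracket: p>=0.10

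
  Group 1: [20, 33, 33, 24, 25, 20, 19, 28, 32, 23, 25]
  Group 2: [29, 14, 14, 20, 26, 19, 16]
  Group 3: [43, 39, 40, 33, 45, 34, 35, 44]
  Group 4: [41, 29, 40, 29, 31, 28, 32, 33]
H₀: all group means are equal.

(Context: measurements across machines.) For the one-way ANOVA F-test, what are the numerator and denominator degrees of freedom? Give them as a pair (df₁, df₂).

k = 4 groups, N = 34 total
df = (k−1, N−k) = (4−1, 34−4) = (3, 30)

degrees of freedom = [3, 30]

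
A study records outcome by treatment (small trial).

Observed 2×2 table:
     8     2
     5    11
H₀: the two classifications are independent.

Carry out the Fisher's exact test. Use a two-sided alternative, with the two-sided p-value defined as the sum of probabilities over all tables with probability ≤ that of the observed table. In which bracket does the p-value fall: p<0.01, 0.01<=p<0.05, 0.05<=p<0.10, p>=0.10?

p-value bracket: 0.01<=p<0.05

Margins: r₁=10, r₂=16, c₁=13, c₂=13, n=26
p_obs = C(10,8)·C(16,5)/C(26,13); sum pmf over tables with pmf ≤ p_obs
p-value (two-sided) = 0.04141
→ bracket: 0.01<=p<0.05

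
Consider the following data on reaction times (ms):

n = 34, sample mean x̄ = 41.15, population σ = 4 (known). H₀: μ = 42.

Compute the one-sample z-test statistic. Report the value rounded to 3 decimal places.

SE = σ/√n = 4/√34 = 0.6860
z = (x̄−μ₀)/SE = (41.15−42)/0.6860 = -1.2391

test statistic = -1.239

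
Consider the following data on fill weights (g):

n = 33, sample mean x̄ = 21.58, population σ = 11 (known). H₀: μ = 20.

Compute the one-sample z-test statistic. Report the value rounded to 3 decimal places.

SE = σ/√n = 11/√33 = 1.9149
z = (x̄−μ₀)/SE = (21.58−20)/1.9149 = 0.8251

test statistic = 0.825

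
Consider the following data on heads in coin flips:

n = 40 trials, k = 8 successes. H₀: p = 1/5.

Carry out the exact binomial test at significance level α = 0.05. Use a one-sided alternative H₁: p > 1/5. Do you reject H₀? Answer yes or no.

Exact binomial: n=40, k=8, p₀=1/5=0.2000
P(X≥8) from Σ C(n,i)·p₀^i·(1−p₀)^(n−i)
p-value (one-sided, H₁ greater) = 0.56285
At α=0.05: p ≥ α → fail to reject H₀

reject H₀: no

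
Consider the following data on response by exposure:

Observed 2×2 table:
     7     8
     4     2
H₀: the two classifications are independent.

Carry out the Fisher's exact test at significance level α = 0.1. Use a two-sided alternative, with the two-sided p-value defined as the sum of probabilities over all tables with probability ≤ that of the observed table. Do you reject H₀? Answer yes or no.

Margins: r₁=15, r₂=6, c₁=11, c₂=10, n=21
p_obs = C(15,7)·C(6,4)/C(21,11); sum pmf over tables with pmf ≤ p_obs
p-value (two-sided) = 0.63512
At α=0.1: p ≥ α → fail to reject H₀

reject H₀: no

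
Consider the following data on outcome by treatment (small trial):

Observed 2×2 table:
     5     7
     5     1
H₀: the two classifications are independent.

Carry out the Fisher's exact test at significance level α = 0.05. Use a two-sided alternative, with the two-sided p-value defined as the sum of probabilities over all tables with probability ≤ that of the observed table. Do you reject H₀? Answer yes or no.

reject H₀: no

Margins: r₁=12, r₂=6, c₁=10, c₂=8, n=18
p_obs = C(12,5)·C(6,5)/C(18,10); sum pmf over tables with pmf ≤ p_obs
p-value (two-sided) = 0.15158
At α=0.05: p ≥ α → fail to reject H₀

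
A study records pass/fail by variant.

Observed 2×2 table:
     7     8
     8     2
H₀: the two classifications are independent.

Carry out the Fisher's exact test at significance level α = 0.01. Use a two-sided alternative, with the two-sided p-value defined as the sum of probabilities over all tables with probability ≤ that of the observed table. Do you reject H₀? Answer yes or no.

reject H₀: no

Margins: r₁=15, r₂=10, c₁=15, c₂=10, n=25
p_obs = C(15,7)·C(10,8)/C(25,15); sum pmf over tables with pmf ≤ p_obs
p-value (two-sided) = 0.21071
At α=0.01: p ≥ α → fail to reject H₀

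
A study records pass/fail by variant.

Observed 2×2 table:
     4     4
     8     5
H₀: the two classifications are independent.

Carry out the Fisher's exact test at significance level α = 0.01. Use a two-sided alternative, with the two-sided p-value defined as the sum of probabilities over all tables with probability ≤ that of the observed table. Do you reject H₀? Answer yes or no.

Margins: r₁=8, r₂=13, c₁=12, c₂=9, n=21
p_obs = C(8,4)·C(13,8)/C(21,12); sum pmf over tables with pmf ≤ p_obs
p-value (two-sided) = 0.67307
At α=0.01: p ≥ α → fail to reject H₀

reject H₀: no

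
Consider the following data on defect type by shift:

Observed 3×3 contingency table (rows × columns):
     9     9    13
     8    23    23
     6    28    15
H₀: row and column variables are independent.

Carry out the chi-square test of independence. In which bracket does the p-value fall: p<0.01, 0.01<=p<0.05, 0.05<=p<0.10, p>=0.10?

Row totals [31, 54, 49], col totals [23, 60, 51], n=134
χ² = (9−5.32)²/5.32 + (9−13.88)²/13.88 + (13−11.80)²/11.80 + (8−9.27)²/9.27 + (23−24.18)²/24.18 + (23−20.55)²/20.55 + (6−8.41)²/8.41 + (28−21.94)²/21.94 + (15−18.65)²/18.65 = 7.9836
df = 4
p-value (upper-tail) = 0.09218
→ bracket: 0.05<=p<0.10

p-value bracket: 0.05<=p<0.10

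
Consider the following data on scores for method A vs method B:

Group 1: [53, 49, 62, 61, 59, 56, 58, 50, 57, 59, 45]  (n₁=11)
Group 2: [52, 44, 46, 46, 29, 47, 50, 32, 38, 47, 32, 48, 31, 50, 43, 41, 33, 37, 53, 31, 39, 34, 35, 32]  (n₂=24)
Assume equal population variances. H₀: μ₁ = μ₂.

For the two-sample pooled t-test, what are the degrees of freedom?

degrees of freedom = 33

df = n₁ + n₂ − 2 = 11 + 24 − 2 = 33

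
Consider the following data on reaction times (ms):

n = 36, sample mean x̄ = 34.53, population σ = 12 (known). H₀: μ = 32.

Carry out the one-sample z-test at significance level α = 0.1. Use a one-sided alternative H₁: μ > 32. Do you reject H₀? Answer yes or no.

reject H₀: no

SE = σ/√n = 12/√36 = 2.0000
z = (x̄−μ₀)/SE = (34.53−32)/2.0000 = 1.2650
p-value (one-sided, H₁ greater) = 0.10294
At α=0.1: p ≥ α → fail to reject H₀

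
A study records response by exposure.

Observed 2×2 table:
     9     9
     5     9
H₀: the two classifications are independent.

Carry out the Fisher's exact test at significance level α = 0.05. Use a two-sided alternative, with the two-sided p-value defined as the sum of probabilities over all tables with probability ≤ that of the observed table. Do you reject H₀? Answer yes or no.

Margins: r₁=18, r₂=14, c₁=14, c₂=18, n=32
p_obs = C(18,9)·C(14,5)/C(32,14); sum pmf over tables with pmf ≤ p_obs
p-value (two-sided) = 0.48959
At α=0.05: p ≥ α → fail to reject H₀

reject H₀: no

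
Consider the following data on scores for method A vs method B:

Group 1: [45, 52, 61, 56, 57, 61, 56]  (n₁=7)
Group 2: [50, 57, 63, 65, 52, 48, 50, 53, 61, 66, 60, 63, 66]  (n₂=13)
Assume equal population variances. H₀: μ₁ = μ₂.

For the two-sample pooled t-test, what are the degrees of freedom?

df = n₁ + n₂ − 2 = 7 + 13 − 2 = 18

degrees of freedom = 18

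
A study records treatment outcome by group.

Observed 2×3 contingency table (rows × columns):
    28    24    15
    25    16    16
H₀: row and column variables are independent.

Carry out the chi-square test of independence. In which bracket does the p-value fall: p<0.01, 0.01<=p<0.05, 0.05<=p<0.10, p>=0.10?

Row totals [67, 57], col totals [53, 40, 31], n=124
χ² = (28−28.64)²/28.64 + (24−21.61)²/21.61 + (15−16.75)²/16.75 + (25−24.36)²/24.36 + (16−18.39)²/18.39 + (16−14.25)²/14.25 = 1.0021
df = 2
p-value (upper-tail) = 0.60588
→ bracket: p>=0.10

p-value bracket: p>=0.10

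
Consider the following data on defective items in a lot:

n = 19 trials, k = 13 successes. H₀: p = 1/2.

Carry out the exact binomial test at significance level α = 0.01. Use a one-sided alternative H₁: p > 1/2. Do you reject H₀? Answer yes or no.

reject H₀: no

Exact binomial: n=19, k=13, p₀=1/2=0.5000
P(X≥13) from Σ C(n,i)·p₀^i·(1−p₀)^(n−i)
p-value (one-sided, H₁ greater) = 0.08353
At α=0.01: p ≥ α → fail to reject H₀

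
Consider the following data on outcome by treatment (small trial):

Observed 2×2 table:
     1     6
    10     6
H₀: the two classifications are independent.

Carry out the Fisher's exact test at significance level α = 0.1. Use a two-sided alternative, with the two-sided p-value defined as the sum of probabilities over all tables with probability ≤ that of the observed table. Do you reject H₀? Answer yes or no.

Margins: r₁=7, r₂=16, c₁=11, c₂=12, n=23
p_obs = C(7,1)·C(16,10)/C(23,11); sum pmf over tables with pmf ≤ p_obs
p-value (two-sided) = 0.06865
At α=0.1: p < α → reject H₀

reject H₀: yes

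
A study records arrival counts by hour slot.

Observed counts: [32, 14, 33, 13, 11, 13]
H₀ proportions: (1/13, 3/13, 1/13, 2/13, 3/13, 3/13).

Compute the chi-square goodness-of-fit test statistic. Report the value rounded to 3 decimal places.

test statistic = 148.427

n = 116; E_i = n·p_i = [8.92, 26.77, 8.92, 17.85, 26.77, 26.77]
χ² = (32−8.92)²/8.92 + (14−26.77)²/26.77 + (33−8.92)²/8.92 + (13−17.85)²/17.85 + (11−26.77)²/26.77 + (13−26.77)²/26.77 = 148.4267
df = 5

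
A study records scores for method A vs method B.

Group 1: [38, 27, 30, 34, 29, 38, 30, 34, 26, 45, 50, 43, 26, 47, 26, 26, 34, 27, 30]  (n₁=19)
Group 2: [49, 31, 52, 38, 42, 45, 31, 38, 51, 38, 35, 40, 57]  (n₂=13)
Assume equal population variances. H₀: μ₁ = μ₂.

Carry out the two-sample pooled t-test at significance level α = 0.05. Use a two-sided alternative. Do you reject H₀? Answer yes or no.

reject H₀: yes

x̄₁=33.684, s₁=7.761, n₁=19
x̄₂=42.077, s₂=8.200, n₂=13
s_p² = [18·7.761² + 12·8.200²]/30 = 63.0343
SE = √(s_p²·(1/19+1/13)) = 2.8577
t = (33.684−42.077)/2.8577 = -2.9369
df = 30
p-value (two-sided) = 0.00631
At α=0.05: p < α → reject H₀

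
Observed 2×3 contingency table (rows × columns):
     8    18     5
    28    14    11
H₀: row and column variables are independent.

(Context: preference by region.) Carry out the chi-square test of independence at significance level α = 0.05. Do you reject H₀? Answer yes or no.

Row totals [31, 53], col totals [36, 32, 16], n=84
χ² = (8−13.29)²/13.29 + (18−11.81)²/11.81 + (5−5.90)²/5.90 + (28−22.71)²/22.71 + (14−20.19)²/20.19 + (11−10.10)²/10.10 = 8.6957
df = 2
p-value (upper-tail) = 0.01293
At α=0.05: p < α → reject H₀

reject H₀: yes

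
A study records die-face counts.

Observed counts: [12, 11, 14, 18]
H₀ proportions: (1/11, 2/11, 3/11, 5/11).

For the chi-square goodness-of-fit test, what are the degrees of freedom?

degrees of freedom = 3

df = k − 1 = 4 − 1 = 3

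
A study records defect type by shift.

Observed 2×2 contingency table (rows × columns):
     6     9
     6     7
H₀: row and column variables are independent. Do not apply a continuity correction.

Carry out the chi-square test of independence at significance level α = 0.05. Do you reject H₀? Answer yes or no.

Row totals [15, 13], col totals [12, 16], n=28
χ² = (6−6.43)²/6.43 + (9−8.57)²/8.57 + (6−5.57)²/5.57 + (7−7.43)²/7.43 = 0.1077
df = 1
p-value (upper-tail) = 0.74279
At α=0.05: p ≥ α → fail to reject H₀

reject H₀: no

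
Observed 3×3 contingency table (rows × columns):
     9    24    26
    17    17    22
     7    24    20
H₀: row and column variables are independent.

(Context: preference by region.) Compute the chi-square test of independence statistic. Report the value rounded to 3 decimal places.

Row totals [59, 56, 51], col totals [33, 65, 68], n=166
χ² = (9−11.73)²/11.73 + (24−23.10)²/23.10 + (26−24.17)²/24.17 + (17−11.13)²/11.13 + (17−21.93)²/21.93 + (22−22.94)²/22.94 + (7−10.14)²/10.14 + (24−19.97)²/19.97 + (20−20.89)²/20.89 = 6.8699
df = 4

test statistic = 6.870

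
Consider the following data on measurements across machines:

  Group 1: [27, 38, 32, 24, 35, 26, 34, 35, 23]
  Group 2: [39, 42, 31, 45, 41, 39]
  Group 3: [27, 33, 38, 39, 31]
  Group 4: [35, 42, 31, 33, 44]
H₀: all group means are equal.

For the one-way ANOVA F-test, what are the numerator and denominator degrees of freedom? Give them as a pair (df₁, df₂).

degrees of freedom = [3, 21]

k = 4 groups, N = 25 total
df = (k−1, N−k) = (4−1, 25−4) = (3, 21)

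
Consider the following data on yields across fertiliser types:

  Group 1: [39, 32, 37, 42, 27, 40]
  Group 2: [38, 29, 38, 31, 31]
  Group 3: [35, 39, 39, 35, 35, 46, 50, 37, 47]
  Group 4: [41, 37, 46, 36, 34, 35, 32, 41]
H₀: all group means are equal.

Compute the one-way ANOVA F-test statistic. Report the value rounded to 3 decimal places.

Group means [36.17, 33.40, 40.33, 37.75], grand mean 37.464
SSB = Σnᵢ(x̄ᵢ−x̄)² = 167.431; SSW = ΣΣ(x−x̄ᵢ)² = 649.533
MSB = 167.431/3 = 55.8103; MSW = 649.533/24 = 27.0639
F = MSB/MSW = 2.0622
df = (3, 24)

test statistic = 2.062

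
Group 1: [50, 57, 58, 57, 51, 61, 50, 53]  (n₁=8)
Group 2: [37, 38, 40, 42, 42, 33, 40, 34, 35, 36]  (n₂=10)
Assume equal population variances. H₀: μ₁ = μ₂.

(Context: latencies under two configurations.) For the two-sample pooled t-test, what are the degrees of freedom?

df = n₁ + n₂ − 2 = 8 + 10 − 2 = 16

degrees of freedom = 16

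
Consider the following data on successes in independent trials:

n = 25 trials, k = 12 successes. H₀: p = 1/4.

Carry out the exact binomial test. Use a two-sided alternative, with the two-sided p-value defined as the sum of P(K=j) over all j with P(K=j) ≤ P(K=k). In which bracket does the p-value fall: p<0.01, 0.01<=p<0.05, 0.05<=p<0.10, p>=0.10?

p-value bracket: 0.01<=p<0.05

Exact binomial: n=25, k=12, p₀=1/4=0.2500
P(X=j) = C(n,j)·p₀^j·(1−p₀)^(n−j); p = Σ P(X=j) over j with P(X=j) ≤ P(X=12)
p-value (two-sided) = 0.01776
→ bracket: 0.01<=p<0.05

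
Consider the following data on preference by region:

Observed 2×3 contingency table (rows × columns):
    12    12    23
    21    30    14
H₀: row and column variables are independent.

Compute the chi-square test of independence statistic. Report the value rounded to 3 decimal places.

test statistic = 9.716

Row totals [47, 65], col totals [33, 42, 37], n=112
χ² = (12−13.85)²/13.85 + (12−17.62)²/17.62 + (23−15.53)²/15.53 + (21−19.15)²/19.15 + (30−24.38)²/24.38 + (14−21.47)²/21.47 = 9.7161
df = 2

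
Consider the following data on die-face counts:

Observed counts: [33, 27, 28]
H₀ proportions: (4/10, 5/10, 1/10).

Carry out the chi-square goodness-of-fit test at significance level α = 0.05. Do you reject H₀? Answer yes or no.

n = 88; E_i = n·p_i = [35.20, 44.00, 8.80]
χ² = (33−35.20)²/35.20 + (27−44.00)²/44.00 + (28−8.80)²/8.80 = 48.5966
df = 2
p-value (upper-tail) = 0.00000
At α=0.05: p < α → reject H₀

reject H₀: yes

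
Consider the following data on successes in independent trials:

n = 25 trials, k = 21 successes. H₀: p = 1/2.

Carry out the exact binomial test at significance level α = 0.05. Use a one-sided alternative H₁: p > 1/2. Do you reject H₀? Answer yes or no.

reject H₀: yes

Exact binomial: n=25, k=21, p₀=1/2=0.5000
P(X≥21) from Σ C(n,i)·p₀^i·(1−p₀)^(n−i)
p-value (one-sided, H₁ greater) = 0.00046
At α=0.05: p < α → reject H₀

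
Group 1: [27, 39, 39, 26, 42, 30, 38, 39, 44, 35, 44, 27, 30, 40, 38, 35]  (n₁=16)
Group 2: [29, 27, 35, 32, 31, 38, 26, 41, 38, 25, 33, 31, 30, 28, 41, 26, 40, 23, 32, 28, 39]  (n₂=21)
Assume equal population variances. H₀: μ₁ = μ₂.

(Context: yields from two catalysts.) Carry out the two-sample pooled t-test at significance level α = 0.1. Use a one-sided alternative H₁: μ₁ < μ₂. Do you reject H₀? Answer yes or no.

reject H₀: no

x̄₁=35.812, s₁=6.058, n₁=16
x̄₂=32.048, s₂=5.617, n₂=21
s_p² = [15·6.058² + 20·5.617²]/35 = 33.7540
SE = √(s_p²·(1/16+1/21)) = 1.9279
t = (35.812−32.048)/1.9279 = 1.9528
df = 35
p-value (one-sided, H₁ less) = 0.97056
At α=0.1: p ≥ α → fail to reject H₀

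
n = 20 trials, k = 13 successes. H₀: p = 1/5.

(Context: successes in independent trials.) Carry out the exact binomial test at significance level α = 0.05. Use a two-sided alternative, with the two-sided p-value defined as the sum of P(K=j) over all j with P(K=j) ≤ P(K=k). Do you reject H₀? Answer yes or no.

reject H₀: yes

Exact binomial: n=20, k=13, p₀=1/5=0.2000
P(X=j) = C(n,j)·p₀^j·(1−p₀)^(n−j); p = Σ P(X=j) over j with P(X=j) ≤ P(X=13)
p-value (two-sided) = 0.00002
At α=0.05: p < α → reject H₀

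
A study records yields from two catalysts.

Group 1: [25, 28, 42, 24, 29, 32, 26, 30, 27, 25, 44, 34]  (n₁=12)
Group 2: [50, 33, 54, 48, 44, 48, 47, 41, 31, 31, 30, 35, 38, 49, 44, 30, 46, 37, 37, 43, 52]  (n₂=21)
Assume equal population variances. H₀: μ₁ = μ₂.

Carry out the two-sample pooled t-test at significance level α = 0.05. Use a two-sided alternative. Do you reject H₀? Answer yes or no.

x̄₁=30.500, s₁=6.557, n₁=12
x̄₂=41.333, s₂=7.735, n₂=21
s_p² = [11·6.557² + 20·7.735²]/31 = 53.8602
SE = √(s_p²·(1/12+1/21)) = 2.6558
t = (30.500−41.333)/2.6558 = -4.0792
df = 31
p-value (two-sided) = 0.00029
At α=0.05: p < α → reject H₀

reject H₀: yes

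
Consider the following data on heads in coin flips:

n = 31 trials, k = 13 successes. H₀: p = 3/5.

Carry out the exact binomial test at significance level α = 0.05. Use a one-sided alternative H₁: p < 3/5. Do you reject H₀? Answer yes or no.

Exact binomial: n=31, k=13, p₀=3/5=0.6000
P(X≤13) from Σ C(n,i)·p₀^i·(1−p₀)^(n−i)
p-value (one-sided, H₁ less) = 0.03199
At α=0.05: p < α → reject H₀

reject H₀: yes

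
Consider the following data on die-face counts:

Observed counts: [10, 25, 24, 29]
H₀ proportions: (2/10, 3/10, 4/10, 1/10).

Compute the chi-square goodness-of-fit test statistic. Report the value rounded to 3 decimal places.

test statistic = 53.288

n = 88; E_i = n·p_i = [17.60, 26.40, 35.20, 8.80]
χ² = (10−17.60)²/17.60 + (25−26.40)²/26.40 + (24−35.20)²/35.20 + (29−8.80)²/8.80 = 53.2879
df = 3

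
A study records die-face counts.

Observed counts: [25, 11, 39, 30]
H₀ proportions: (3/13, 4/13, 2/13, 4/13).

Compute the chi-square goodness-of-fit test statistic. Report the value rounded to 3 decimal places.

n = 105; E_i = n·p_i = [24.23, 32.31, 16.15, 32.31]
χ² = (25−24.23)²/24.23 + (11−32.31)²/32.31 + (39−16.15)²/16.15 + (30−32.31)²/32.31 = 46.5532
df = 3

test statistic = 46.553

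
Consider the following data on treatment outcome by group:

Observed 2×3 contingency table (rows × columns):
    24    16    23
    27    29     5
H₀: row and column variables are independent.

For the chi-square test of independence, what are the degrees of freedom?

degrees of freedom = 2

df = (r−1)(c−1) = (2−1)·(3−1) = 2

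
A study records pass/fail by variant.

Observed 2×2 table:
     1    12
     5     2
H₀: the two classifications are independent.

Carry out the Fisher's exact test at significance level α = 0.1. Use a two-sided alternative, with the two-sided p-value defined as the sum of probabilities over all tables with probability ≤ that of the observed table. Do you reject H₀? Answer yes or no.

Margins: r₁=13, r₂=7, c₁=6, c₂=14, n=20
p_obs = C(13,1)·C(7,5)/C(20,6); sum pmf over tables with pmf ≤ p_obs
p-value (two-sided) = 0.00722
At α=0.1: p < α → reject H₀

reject H₀: yes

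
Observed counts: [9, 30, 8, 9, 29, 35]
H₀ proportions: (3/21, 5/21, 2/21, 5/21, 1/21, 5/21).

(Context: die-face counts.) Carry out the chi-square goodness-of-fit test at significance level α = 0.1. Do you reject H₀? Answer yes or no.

n = 120; E_i = n·p_i = [17.14, 28.57, 11.43, 28.57, 5.71, 28.57]
χ² = (9−17.14)²/17.14 + (30−28.57)²/28.57 + (8−11.43)²/11.43 + (9−28.57)²/28.57 + (29−5.71)²/5.71 + (35−28.57)²/28.57 = 114.7100
df = 5
p-value (upper-tail) = 0.00000
At α=0.1: p < α → reject H₀

reject H₀: yes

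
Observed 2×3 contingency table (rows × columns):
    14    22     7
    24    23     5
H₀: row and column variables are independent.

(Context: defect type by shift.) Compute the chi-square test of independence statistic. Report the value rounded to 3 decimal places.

test statistic = 2.154

Row totals [43, 52], col totals [38, 45, 12], n=95
χ² = (14−17.20)²/17.20 + (22−20.37)²/20.37 + (7−5.43)²/5.43 + (24−20.80)²/20.80 + (23−24.63)²/24.63 + (5−6.57)²/6.57 = 2.1538
df = 2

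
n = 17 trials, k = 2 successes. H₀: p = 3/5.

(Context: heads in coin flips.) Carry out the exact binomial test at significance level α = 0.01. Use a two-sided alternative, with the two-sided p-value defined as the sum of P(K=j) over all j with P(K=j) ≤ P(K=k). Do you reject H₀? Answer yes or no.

Exact binomial: n=17, k=2, p₀=3/5=0.6000
P(X=j) = C(n,j)·p₀^j·(1−p₀)^(n−j); p = Σ P(X=j) over j with P(X=j) ≤ P(X=2)
p-value (two-sided) = 0.00006
At α=0.01: p < α → reject H₀

reject H₀: yes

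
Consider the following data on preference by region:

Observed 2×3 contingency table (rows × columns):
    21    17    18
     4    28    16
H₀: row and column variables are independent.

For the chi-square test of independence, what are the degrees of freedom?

degrees of freedom = 2

df = (r−1)(c−1) = (2−1)·(3−1) = 2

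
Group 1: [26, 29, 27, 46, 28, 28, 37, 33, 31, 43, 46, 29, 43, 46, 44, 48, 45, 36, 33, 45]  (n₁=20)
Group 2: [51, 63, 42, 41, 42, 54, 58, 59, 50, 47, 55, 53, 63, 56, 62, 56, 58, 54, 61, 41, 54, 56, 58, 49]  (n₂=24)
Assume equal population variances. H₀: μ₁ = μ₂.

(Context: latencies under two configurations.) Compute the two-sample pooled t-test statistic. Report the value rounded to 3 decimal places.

x̄₁=37.150, s₁=7.922, n₁=20
x̄₂=53.458, s₂=6.852, n₂=24
s_p² = [19·7.922² + 23·6.852²]/42 = 54.1073
SE = √(s_p²·(1/20+1/24)) = 2.2271
t = (37.150−53.458)/2.2271 = -7.3228
df = 42

test statistic = -7.323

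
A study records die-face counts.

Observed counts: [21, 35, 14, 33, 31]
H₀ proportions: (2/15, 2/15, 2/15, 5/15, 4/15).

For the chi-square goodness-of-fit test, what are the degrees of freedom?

df = k − 1 = 5 − 1 = 4

degrees of freedom = 4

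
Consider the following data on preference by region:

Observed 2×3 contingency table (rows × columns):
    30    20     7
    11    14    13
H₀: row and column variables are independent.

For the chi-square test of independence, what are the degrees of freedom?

degrees of freedom = 2

df = (r−1)(c−1) = (2−1)·(3−1) = 2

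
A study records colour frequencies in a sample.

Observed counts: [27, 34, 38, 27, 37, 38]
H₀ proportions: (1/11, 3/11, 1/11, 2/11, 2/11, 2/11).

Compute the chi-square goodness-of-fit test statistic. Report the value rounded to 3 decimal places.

n = 201; E_i = n·p_i = [18.27, 54.82, 18.27, 36.55, 36.55, 36.55]
χ² = (27−18.27)²/18.27 + (34−54.82)²/54.82 + (38−18.27)²/18.27 + (27−36.55)²/36.55 + (37−36.55)²/36.55 + (38−36.55)²/36.55 = 35.9287
df = 5

test statistic = 35.929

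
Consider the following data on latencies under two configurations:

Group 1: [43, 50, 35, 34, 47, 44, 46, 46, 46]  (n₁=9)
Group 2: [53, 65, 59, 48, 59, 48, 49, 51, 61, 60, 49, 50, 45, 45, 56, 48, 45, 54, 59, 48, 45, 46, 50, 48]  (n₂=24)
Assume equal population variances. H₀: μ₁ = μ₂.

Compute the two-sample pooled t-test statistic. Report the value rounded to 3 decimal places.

x̄₁=43.444, s₁=5.434, n₁=9
x̄₂=51.708, s₂=5.967, n₂=24
s_p² = [8·5.434² + 23·5.967²]/31 = 34.0381
SE = √(s_p²·(1/9+1/24)) = 2.2804
t = (43.444−51.708)/2.2804 = -3.6239
df = 31

test statistic = -3.624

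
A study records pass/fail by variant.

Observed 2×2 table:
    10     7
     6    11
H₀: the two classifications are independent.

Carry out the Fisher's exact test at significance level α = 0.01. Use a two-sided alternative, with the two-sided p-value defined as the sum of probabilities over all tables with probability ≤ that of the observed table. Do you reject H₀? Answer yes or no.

reject H₀: no

Margins: r₁=17, r₂=17, c₁=16, c₂=18, n=34
p_obs = C(17,10)·C(17,6)/C(34,16); sum pmf over tables with pmf ≤ p_obs
p-value (two-sided) = 0.30283
At α=0.01: p ≥ α → fail to reject H₀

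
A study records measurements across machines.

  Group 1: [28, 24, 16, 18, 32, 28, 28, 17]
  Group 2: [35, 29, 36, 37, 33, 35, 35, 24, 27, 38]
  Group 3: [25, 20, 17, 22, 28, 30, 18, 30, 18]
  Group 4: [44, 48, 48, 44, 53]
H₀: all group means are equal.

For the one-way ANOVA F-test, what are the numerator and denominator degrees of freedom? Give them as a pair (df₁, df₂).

k = 4 groups, N = 32 total
df = (k−1, N−k) = (4−1, 32−4) = (3, 28)

degrees of freedom = [3, 28]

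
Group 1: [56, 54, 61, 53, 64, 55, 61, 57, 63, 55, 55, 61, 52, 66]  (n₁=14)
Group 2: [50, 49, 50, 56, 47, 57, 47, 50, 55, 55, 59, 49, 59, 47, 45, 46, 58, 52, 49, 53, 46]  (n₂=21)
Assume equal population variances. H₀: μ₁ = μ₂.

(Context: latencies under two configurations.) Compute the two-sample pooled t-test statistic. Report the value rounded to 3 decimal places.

test statistic = 4.266

x̄₁=58.071, s₁=4.480, n₁=14
x̄₂=51.381, s₂=4.588, n₂=21
s_p² = [13·4.480² + 20·4.588²]/33 = 20.6631
SE = √(s_p²·(1/14+1/21)) = 1.5684
t = (58.071−51.381)/1.5684 = 4.2658
df = 33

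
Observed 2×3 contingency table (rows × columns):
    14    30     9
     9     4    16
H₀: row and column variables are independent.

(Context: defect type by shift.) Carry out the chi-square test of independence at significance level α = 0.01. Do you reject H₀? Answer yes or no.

Row totals [53, 29], col totals [23, 34, 25], n=82
χ² = (14−14.87)²/14.87 + (30−21.98)²/21.98 + (9−16.16)²/16.16 + (9−8.13)²/8.13 + (4−12.02)²/12.02 + (16−8.84)²/8.84 = 17.3950
df = 2
p-value (upper-tail) = 0.00017
At α=0.01: p < α → reject H₀

reject H₀: yes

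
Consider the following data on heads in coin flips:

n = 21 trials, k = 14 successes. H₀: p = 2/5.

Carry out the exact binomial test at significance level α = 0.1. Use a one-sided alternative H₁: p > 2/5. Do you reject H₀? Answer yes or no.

reject H₀: yes

Exact binomial: n=21, k=14, p₀=2/5=0.4000
P(X≥14) from Σ C(n,i)·p₀^i·(1−p₀)^(n−i)
p-value (one-sided, H₁ greater) = 0.01229
At α=0.1: p < α → reject H₀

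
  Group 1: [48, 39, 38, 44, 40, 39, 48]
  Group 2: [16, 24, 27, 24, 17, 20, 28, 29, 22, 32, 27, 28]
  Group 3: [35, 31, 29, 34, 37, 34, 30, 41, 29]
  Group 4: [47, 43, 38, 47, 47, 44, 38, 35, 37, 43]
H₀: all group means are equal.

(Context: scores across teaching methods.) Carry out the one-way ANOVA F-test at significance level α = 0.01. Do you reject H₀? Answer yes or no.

reject H₀: yes

Group means [42.29, 24.50, 33.33, 41.90], grand mean 34.447
SSB = Σnᵢ(x̄ᵢ−x̄)² = 2184.066; SSW = ΣΣ(x−x̄ᵢ)² = 699.329
MSB = 2184.066/3 = 728.0221; MSW = 699.329/34 = 20.5685
F = MSB/MSW = 35.3950
df = (3, 34)
p-value (upper-tail) = 0.00000
At α=0.01: p < α → reject H₀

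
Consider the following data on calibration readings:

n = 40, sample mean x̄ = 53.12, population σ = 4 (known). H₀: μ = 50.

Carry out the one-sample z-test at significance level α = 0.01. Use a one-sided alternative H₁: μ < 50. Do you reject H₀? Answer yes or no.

reject H₀: no

SE = σ/√n = 4/√40 = 0.6325
z = (x̄−μ₀)/SE = (53.12−50)/0.6325 = 4.9332
p-value (one-sided, H₁ less) = 1.00000
At α=0.01: p ≥ α → fail to reject H₀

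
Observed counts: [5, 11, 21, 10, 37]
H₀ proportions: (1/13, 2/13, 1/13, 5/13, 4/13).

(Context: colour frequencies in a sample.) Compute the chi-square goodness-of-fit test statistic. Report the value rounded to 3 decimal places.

n = 84; E_i = n·p_i = [6.46, 12.92, 6.46, 32.31, 25.85]
χ² = (5−6.46)²/6.46 + (11−12.92)²/12.92 + (21−6.46)²/6.46 + (10−32.31)²/32.31 + (37−25.85)²/25.85 = 53.5446
df = 4

test statistic = 53.545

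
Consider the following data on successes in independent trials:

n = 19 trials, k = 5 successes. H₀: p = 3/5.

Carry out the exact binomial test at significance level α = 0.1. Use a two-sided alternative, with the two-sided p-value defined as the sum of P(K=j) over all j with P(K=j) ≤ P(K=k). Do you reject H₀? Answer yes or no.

Exact binomial: n=19, k=5, p₀=3/5=0.6000
P(X=j) = C(n,j)·p₀^j·(1−p₀)^(n−j); p = Σ P(X=j) over j with P(X=j) ≤ P(X=5)
p-value (two-sided) = 0.00390
At α=0.1: p < α → reject H₀

reject H₀: yes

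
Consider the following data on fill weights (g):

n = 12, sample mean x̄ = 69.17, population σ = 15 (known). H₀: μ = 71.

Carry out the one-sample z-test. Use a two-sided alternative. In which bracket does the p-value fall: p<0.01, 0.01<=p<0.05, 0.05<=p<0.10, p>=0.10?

p-value bracket: p>=0.10

SE = σ/√n = 15/√12 = 4.3301
z = (x̄−μ₀)/SE = (69.17−71)/4.3301 = -0.4226
p-value (two-sided) = 0.67257
→ bracket: p>=0.10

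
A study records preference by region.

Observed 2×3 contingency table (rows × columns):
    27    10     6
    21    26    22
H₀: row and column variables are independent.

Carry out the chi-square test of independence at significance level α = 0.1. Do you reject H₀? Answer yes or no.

reject H₀: yes

Row totals [43, 69], col totals [48, 36, 28], n=112
χ² = (27−18.43)²/18.43 + (10−13.82)²/13.82 + (6−10.75)²/10.75 + (21−29.57)²/29.57 + (26−22.18)²/22.18 + (22−17.25)²/17.25 = 11.5930
df = 2
p-value (upper-tail) = 0.00304
At α=0.1: p < α → reject H₀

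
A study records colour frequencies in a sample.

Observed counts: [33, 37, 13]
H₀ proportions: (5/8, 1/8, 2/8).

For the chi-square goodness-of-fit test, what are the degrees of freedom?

df = k − 1 = 3 − 1 = 2

degrees of freedom = 2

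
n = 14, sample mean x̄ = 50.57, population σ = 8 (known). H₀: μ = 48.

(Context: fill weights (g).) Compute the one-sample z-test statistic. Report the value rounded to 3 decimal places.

test statistic = 1.202

SE = σ/√n = 8/√14 = 2.1381
z = (x̄−μ₀)/SE = (50.57−48)/2.1381 = 1.2020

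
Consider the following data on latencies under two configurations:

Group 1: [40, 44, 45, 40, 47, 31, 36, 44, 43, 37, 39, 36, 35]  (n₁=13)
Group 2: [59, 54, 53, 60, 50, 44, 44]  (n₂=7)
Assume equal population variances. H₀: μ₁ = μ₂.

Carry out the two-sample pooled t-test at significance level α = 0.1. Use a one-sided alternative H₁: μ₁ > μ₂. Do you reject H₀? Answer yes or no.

reject H₀: no

x̄₁=39.769, s₁=4.675, n₁=13
x̄₂=52.000, s₂=6.455, n₂=7
s_p² = [12·4.675² + 6·6.455²]/18 = 28.4615
SE = √(s_p²·(1/13+1/7)) = 2.5011
t = (39.769−52.000)/2.5011 = -4.8902
df = 18
p-value (one-sided, H₁ greater) = 0.99994
At α=0.1: p ≥ α → fail to reject H₀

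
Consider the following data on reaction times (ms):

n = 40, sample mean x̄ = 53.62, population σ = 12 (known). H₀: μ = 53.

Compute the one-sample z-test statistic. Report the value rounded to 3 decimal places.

SE = σ/√n = 12/√40 = 1.8974
z = (x̄−μ₀)/SE = (53.62−53)/1.8974 = 0.3268

test statistic = 0.327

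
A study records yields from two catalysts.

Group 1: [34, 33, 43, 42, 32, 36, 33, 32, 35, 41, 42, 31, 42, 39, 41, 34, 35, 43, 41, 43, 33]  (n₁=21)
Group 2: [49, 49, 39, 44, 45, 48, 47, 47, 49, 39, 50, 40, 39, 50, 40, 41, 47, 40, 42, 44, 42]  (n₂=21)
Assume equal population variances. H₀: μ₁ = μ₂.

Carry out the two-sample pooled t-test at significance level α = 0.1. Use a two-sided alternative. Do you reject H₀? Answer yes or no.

reject H₀: yes

x̄₁=37.381, s₁=4.433, n₁=21
x̄₂=44.333, s₂=4.054, n₂=21
s_p² = [20·4.433² + 20·4.054²]/40 = 18.0405
SE = √(s_p²·(1/21+1/21)) = 1.3108
t = (37.381−44.333)/1.3108 = -5.3040
df = 40
p-value (two-sided) = 0.00000
At α=0.1: p < α → reject H₀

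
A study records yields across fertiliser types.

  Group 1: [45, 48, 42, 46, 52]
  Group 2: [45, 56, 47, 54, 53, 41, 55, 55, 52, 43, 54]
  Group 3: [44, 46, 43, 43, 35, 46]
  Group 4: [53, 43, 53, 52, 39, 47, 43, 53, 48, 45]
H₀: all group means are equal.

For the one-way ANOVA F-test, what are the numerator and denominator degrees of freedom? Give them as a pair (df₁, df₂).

k = 4 groups, N = 32 total
df = (k−1, N−k) = (4−1, 32−4) = (3, 28)

degrees of freedom = [3, 28]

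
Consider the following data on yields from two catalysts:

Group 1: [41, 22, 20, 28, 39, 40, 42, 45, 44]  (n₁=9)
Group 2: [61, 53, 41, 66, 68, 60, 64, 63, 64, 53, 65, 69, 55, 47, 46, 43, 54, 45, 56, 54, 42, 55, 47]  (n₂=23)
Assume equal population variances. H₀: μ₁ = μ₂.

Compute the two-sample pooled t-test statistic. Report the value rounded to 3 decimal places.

test statistic = -5.519

x̄₁=35.667, s₁=9.657, n₁=9
x̄₂=55.261, s₂=8.792, n₂=23
s_p² = [8·9.657² + 22·8.792²]/30 = 81.5478
SE = √(s_p²·(1/9+1/23)) = 3.5506
t = (35.667−55.261)/3.5506 = -5.5186
df = 30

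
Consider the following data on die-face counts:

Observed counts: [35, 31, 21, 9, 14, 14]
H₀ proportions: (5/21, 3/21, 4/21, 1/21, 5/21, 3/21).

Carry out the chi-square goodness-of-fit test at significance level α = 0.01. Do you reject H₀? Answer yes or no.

reject H₀: yes

n = 124; E_i = n·p_i = [29.52, 17.71, 23.62, 5.90, 29.52, 17.71]
χ² = (35−29.52)²/29.52 + (31−17.71)²/17.71 + (21−23.62)²/23.62 + (9−5.90)²/5.90 + (14−29.52)²/29.52 + (14−17.71)²/17.71 = 21.8343
df = 5
p-value (upper-tail) = 0.00056
At α=0.01: p < α → reject H₀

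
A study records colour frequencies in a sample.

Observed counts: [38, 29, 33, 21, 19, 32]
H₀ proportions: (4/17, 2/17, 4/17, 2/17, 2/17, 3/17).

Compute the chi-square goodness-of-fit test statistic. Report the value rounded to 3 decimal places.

test statistic = 5.520

n = 172; E_i = n·p_i = [40.47, 20.24, 40.47, 20.24, 20.24, 30.35]
χ² = (38−40.47)²/40.47 + (29−20.24)²/20.24 + (33−40.47)²/40.47 + (21−20.24)²/20.24 + (19−20.24)²/20.24 + (32−30.35)²/30.35 = 5.5199
df = 5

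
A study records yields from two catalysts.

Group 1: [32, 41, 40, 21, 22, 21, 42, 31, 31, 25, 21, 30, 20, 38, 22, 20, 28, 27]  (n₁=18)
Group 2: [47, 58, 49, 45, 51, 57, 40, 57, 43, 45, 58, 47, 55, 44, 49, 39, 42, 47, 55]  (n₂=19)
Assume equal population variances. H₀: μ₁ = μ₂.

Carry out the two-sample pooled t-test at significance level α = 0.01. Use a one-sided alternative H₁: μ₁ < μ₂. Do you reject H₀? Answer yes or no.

reject H₀: yes

x̄₁=28.444, s₁=7.671, n₁=18
x̄₂=48.842, s₂=6.238, n₂=19
s_p² = [17·7.671² + 18·6.238²]/35 = 48.5992
SE = √(s_p²·(1/18+1/19)) = 2.2930
t = (28.444−48.842)/2.2930 = -8.8957
df = 35
p-value (one-sided, H₁ less) = 0.00000
At α=0.01: p < α → reject H₀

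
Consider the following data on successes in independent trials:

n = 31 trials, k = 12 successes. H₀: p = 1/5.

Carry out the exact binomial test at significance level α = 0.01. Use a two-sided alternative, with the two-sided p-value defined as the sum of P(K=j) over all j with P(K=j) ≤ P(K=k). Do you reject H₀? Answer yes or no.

Exact binomial: n=31, k=12, p₀=1/5=0.2000
P(X=j) = C(n,j)·p₀^j·(1−p₀)^(n−j); p = Σ P(X=j) over j with P(X=j) ≤ P(X=12)
p-value (two-sided) = 0.02138
At α=0.01: p ≥ α → fail to reject H₀

reject H₀: no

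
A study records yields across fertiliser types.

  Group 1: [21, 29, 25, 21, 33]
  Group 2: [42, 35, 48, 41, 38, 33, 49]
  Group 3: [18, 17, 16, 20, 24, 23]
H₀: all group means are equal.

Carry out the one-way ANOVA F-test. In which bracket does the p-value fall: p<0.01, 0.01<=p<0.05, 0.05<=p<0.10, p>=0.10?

p-value bracket: p<0.01

Group means [25.80, 40.86, 19.67], grand mean 29.611
SSB = Σnᵢ(x̄ᵢ−x̄)² = 1551.287; SSW = ΣΣ(x−x̄ᵢ)² = 384.990
MSB = 1551.287/2 = 775.6437; MSW = 384.990/15 = 25.6660
F = MSB/MSW = 30.2206
df = (2, 15)
p-value (upper-tail) = 0.00001
→ bracket: p<0.01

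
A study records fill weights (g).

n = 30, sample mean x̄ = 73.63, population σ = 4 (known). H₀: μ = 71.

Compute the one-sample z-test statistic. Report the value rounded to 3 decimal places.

SE = σ/√n = 4/√30 = 0.7303
z = (x̄−μ₀)/SE = (73.63−71)/0.7303 = 3.6013

test statistic = 3.601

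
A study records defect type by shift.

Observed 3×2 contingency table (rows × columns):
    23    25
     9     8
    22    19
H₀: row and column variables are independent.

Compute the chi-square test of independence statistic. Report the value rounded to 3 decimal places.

Row totals [48, 17, 41], col totals [54, 52], n=106
χ² = (23−24.45)²/24.45 + (25−23.55)²/23.55 + (9−8.66)²/8.66 + (8−8.34)²/8.34 + (22−20.89)²/20.89 + (19−20.11)²/20.11 = 0.3240
df = 2

test statistic = 0.324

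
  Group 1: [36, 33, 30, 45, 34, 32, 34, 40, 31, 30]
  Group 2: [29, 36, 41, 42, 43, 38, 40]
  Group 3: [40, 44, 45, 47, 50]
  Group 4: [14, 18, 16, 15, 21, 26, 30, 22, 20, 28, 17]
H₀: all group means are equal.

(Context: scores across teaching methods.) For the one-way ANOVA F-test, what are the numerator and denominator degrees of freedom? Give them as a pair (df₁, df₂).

k = 4 groups, N = 33 total
df = (k−1, N−k) = (4−1, 33−4) = (3, 29)

degrees of freedom = [3, 29]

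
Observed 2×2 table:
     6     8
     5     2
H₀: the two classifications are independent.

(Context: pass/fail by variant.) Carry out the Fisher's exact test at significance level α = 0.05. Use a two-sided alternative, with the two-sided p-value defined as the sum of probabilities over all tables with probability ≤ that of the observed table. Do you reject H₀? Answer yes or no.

reject H₀: no

Margins: r₁=14, r₂=7, c₁=11, c₂=10, n=21
p_obs = C(14,6)·C(7,5)/C(21,11); sum pmf over tables with pmf ≤ p_obs
p-value (two-sided) = 0.36146
At α=0.05: p ≥ α → fail to reject H₀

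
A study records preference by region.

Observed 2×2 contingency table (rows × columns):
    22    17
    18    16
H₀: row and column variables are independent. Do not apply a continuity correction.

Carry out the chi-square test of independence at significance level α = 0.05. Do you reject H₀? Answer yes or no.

reject H₀: no

Row totals [39, 34], col totals [40, 33], n=73
χ² = (22−21.37)²/21.37 + (17−17.63)²/17.63 + (18−18.63)²/18.63 + (16−15.37)²/15.37 = 0.0883
df = 1
p-value (upper-tail) = 0.76641
At α=0.05: p ≥ α → fail to reject H₀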